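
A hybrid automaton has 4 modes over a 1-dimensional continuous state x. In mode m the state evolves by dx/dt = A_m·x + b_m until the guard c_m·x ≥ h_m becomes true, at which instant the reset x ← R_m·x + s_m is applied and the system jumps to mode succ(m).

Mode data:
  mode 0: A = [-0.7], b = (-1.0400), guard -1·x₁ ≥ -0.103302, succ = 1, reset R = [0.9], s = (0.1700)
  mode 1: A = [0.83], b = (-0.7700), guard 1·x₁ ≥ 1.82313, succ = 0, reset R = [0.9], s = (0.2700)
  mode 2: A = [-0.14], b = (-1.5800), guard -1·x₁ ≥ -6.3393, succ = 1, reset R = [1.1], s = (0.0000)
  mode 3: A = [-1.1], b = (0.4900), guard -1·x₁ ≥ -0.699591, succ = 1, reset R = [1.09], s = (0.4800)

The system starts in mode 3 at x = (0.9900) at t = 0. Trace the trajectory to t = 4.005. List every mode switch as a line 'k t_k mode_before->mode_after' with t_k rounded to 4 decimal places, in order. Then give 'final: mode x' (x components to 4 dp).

Mode 3: guard c·x = -0.6996 hit at Δt = 0.6928 (t = 0.6928), x⁻ = (0.6996) → reset → x⁺ = (1.2426), jump to mode 1
Mode 1: guard c·x = 1.8231 hit at Δt = 1.2593 (t = 1.9521), x⁻ = (1.8231) → reset → x⁺ = (1.9108), jump to mode 0
Mode 0: guard c·x = -0.1033 hit at Δt = 1.0852 (t = 3.0373), x⁻ = (0.1033) → reset → x⁺ = (0.2630), jump to mode 1
Mode 1: flow for 0.9677 to horizon, guard not reached → x = (-0.5564)

1 0.6928 3->1
2 1.9521 1->0
3 3.0373 0->1
final: 1 -0.5564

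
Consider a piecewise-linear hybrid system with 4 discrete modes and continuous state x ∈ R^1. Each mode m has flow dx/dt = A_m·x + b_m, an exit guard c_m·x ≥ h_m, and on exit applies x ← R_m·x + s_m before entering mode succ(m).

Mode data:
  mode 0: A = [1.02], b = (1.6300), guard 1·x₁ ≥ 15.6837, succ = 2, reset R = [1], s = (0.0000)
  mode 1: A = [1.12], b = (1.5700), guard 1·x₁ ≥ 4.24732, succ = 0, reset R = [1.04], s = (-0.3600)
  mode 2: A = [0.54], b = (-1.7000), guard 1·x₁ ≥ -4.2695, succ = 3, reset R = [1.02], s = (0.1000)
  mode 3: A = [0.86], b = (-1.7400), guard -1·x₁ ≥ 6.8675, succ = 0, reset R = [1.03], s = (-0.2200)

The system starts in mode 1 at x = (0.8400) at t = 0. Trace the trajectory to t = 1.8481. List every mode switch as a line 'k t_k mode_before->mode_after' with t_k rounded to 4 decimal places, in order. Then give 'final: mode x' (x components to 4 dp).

Mode 1: guard c·x = 4.2473 hit at Δt = 0.8252 (t = 0.8252), x⁻ = (4.2473) → reset → x⁺ = (4.0572), jump to mode 0
Mode 0: flow for 1.0229 to horizon, guard not reached → x = (14.4557)

1 0.8252 1->0
final: 0 14.4557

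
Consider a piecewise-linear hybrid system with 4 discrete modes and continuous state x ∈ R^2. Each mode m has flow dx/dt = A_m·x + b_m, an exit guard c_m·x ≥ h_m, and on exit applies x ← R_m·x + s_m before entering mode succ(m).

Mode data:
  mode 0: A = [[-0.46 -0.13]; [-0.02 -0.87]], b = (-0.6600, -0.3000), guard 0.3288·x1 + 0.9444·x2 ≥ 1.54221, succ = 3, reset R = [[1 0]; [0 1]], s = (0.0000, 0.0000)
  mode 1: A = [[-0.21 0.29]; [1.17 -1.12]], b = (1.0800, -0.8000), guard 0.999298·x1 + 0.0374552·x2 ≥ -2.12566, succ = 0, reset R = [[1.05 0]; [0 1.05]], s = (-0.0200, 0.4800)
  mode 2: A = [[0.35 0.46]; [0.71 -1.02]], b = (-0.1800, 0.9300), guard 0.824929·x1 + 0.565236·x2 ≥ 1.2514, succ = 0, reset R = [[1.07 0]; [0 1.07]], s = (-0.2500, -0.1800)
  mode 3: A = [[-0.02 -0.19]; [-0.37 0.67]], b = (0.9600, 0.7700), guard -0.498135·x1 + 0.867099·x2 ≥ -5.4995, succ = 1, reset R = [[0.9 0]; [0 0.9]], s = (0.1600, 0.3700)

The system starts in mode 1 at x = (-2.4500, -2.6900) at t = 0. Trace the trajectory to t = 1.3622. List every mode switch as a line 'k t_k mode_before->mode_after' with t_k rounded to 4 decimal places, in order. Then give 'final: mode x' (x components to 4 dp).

1 0.5840 1->0
final: 0 -1.7695 -1.4233

Mode 1: guard c·x = -2.1257 hit at Δt = 0.5840 (t = 0.5840), x⁻ = (-2.0204, -2.8476) → reset → x⁺ = (-2.1414, -2.5100), jump to mode 0
Mode 0: flow for 0.7782 to horizon, guard not reached → x = (-1.7695, -1.4233)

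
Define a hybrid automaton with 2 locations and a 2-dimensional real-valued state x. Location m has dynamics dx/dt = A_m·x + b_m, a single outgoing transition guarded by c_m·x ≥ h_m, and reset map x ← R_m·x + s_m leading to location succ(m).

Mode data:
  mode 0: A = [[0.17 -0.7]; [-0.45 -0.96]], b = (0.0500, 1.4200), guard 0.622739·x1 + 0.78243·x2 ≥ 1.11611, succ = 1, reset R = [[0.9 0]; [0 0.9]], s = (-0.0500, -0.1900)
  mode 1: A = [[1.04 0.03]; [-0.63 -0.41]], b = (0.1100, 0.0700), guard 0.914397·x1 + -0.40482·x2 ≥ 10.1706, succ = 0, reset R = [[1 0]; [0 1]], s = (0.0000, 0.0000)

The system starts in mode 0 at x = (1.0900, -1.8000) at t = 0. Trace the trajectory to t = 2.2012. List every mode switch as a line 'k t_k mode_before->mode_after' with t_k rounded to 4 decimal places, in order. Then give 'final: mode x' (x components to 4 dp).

1 1.0652 0->1
final: 1 6.0893 -2.3036

Mode 0: guard c·x = 1.1161 hit at Δt = 1.0652 (t = 1.0652), x⁻ = (2.0722, -0.2228) → reset → x⁺ = (1.8150, -0.3905), jump to mode 1
Mode 1: flow for 1.1360 to horizon, guard not reached → x = (6.0893, -2.3036)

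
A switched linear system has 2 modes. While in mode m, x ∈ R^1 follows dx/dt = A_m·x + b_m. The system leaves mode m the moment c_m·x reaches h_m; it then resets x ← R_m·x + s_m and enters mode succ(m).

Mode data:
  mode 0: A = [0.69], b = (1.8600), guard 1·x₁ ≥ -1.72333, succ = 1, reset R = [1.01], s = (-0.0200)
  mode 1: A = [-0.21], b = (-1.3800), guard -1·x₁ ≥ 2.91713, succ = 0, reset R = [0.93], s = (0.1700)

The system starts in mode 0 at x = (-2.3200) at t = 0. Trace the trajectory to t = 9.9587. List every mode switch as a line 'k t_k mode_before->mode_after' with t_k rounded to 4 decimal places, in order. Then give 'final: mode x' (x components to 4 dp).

1 1.3783 0->1
2 2.6877 1->0
3 5.3704 0->1
4 6.6798 1->0
5 9.3625 0->1
final: 1 -2.3267

Mode 0: guard c·x = -1.7233 hit at Δt = 1.3783 (t = 1.3783), x⁻ = (-1.7233) → reset → x⁺ = (-1.7606), jump to mode 1
Mode 1: guard c·x = 2.9171 hit at Δt = 1.3094 (t = 2.6877), x⁻ = (-2.9171) → reset → x⁺ = (-2.5429), jump to mode 0
Mode 0: guard c·x = -1.7233 hit at Δt = 2.6827 (t = 5.3704), x⁻ = (-1.7233) → reset → x⁺ = (-1.7606), jump to mode 1
Mode 1: guard c·x = 2.9171 hit at Δt = 1.3094 (t = 6.6798), x⁻ = (-2.9171) → reset → x⁺ = (-2.5429), jump to mode 0
Mode 0: guard c·x = -1.7233 hit at Δt = 2.6827 (t = 9.3625), x⁻ = (-1.7233) → reset → x⁺ = (-1.7606), jump to mode 1
Mode 1: flow for 0.5962 to horizon, guard not reached → x = (-2.3267)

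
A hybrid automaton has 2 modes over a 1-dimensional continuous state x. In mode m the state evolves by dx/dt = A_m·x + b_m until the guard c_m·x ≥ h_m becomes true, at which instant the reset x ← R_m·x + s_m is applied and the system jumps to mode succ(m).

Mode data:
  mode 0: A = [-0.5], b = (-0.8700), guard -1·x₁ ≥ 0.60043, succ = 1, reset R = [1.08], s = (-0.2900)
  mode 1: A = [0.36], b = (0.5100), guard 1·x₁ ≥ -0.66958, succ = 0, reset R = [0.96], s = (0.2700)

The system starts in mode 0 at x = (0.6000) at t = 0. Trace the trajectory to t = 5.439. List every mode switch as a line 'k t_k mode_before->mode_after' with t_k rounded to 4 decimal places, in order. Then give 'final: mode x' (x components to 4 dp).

Mode 0: guard c·x = 0.6004 hit at Δt = 1.4390 (t = 1.4390), x⁻ = (-0.6004) → reset → x⁺ = (-0.9385), jump to mode 1
Mode 1: guard c·x = -0.6696 hit at Δt = 1.2393 (t = 2.6783), x⁻ = (-0.6696) → reset → x⁺ = (-0.3728), jump to mode 0
Mode 0: guard c·x = 0.6004 hit at Δt = 0.3642 (t = 3.0425), x⁻ = (-0.6004) → reset → x⁺ = (-0.9385), jump to mode 1
Mode 1: guard c·x = -0.6696 hit at Δt = 1.2393 (t = 4.2818), x⁻ = (-0.6696) → reset → x⁺ = (-0.3728), jump to mode 0
Mode 0: guard c·x = 0.6004 hit at Δt = 0.3642 (t = 4.6461), x⁻ = (-0.6004) → reset → x⁺ = (-0.9385), jump to mode 1
Mode 1: flow for 0.7929 to horizon, guard not reached → x = (-0.7805)

1 1.4390 0->1
2 2.6783 1->0
3 3.0425 0->1
4 4.2818 1->0
5 4.6461 0->1
final: 1 -0.7805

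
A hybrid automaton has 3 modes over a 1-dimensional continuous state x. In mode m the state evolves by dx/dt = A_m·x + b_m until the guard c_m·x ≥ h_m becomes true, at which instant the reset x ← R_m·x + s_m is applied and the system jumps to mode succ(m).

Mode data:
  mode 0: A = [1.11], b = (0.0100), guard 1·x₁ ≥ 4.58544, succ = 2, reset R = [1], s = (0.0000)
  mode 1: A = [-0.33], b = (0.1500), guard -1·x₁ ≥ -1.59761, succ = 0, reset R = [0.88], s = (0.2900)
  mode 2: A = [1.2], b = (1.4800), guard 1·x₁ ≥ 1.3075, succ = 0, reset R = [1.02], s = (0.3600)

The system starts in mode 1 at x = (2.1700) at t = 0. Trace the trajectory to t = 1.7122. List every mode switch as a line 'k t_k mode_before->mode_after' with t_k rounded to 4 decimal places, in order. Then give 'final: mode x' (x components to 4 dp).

1 1.2302 1->0
final: 0 2.9021

Mode 1: guard c·x = -1.5976 hit at Δt = 1.2302 (t = 1.2302), x⁻ = (1.5976) → reset → x⁺ = (1.6959), jump to mode 0
Mode 0: flow for 0.4820 to horizon, guard not reached → x = (2.9021)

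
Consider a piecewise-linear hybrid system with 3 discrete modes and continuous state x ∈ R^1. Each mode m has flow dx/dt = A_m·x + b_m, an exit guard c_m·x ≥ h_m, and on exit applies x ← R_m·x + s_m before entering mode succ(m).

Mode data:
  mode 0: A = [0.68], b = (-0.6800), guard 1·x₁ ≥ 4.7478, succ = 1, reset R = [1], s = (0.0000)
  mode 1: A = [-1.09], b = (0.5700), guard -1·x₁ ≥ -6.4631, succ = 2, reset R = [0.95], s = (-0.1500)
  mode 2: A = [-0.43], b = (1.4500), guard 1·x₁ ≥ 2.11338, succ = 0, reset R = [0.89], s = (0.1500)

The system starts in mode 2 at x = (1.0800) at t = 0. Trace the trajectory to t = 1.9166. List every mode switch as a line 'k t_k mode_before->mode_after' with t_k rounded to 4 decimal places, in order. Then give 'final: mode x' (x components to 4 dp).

1 1.3939 2->0
final: 0 2.4709

Mode 2: guard c·x = 2.1134 hit at Δt = 1.3939 (t = 1.3939), x⁻ = (2.1134) → reset → x⁺ = (2.0309), jump to mode 0
Mode 0: flow for 0.5227 to horizon, guard not reached → x = (2.4709)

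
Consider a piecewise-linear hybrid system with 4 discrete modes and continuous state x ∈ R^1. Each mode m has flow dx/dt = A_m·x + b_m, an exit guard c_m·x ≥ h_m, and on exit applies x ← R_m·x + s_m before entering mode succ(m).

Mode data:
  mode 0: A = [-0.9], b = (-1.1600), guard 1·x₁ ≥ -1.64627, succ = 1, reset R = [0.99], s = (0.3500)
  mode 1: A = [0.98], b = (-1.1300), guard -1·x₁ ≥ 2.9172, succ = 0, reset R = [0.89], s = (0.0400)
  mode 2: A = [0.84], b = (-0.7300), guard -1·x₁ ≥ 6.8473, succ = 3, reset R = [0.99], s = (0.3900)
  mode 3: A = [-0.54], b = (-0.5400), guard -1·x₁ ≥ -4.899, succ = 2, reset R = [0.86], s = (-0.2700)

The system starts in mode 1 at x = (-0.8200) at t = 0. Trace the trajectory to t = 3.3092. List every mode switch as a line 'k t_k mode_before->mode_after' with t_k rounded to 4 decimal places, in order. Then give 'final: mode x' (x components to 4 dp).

Mode 1: guard c·x = 2.9172 hit at Δt = 0.7389 (t = 0.7389), x⁻ = (-2.9172) → reset → x⁺ = (-2.5563), jump to mode 0
Mode 0: guard c·x = -1.6463 hit at Δt = 1.4066 (t = 2.1455), x⁻ = (-1.6463) → reset → x⁺ = (-1.2798), jump to mode 1
Mode 1: guard c·x = 2.9172 hit at Δt = 0.5251 (t = 2.6706), x⁻ = (-2.9172) → reset → x⁺ = (-2.5563), jump to mode 0
Mode 0: flow for 0.6386 to horizon, guard not reached → x = (-2.0023)

1 0.7389 1->0
2 2.1455 0->1
3 2.6706 1->0
final: 0 -2.0023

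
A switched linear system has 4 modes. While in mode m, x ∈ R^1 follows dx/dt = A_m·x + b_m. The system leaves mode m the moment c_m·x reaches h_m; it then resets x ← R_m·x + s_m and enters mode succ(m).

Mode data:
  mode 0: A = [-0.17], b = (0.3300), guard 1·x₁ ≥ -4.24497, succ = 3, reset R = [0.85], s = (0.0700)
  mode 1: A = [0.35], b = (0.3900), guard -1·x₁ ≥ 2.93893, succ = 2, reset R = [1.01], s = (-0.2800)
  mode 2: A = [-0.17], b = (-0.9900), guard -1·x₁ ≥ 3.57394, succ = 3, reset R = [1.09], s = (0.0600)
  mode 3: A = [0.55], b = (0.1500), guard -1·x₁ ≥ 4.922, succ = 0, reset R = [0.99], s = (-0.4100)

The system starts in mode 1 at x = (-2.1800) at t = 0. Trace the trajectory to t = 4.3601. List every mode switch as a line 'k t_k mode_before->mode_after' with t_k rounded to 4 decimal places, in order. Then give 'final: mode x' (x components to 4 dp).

1 1.5364 1->2
2 2.3316 2->3
3 2.8155 3->0
4 3.7278 0->3
final: 3 -4.8964

Mode 1: guard c·x = 2.9389 hit at Δt = 1.5364 (t = 1.5364), x⁻ = (-2.9389) → reset → x⁺ = (-3.2483), jump to mode 2
Mode 2: guard c·x = 3.5739 hit at Δt = 0.7952 (t = 2.3316), x⁻ = (-3.5739) → reset → x⁺ = (-3.8356), jump to mode 3
Mode 3: guard c·x = 4.9220 hit at Δt = 0.4839 (t = 2.8155), x⁻ = (-4.9220) → reset → x⁺ = (-5.2828), jump to mode 0
Mode 0: guard c·x = -4.2450 hit at Δt = 0.9123 (t = 3.7278), x⁻ = (-4.2450) → reset → x⁺ = (-3.5382), jump to mode 3
Mode 3: flow for 0.6323 to horizon, guard not reached → x = (-4.8964)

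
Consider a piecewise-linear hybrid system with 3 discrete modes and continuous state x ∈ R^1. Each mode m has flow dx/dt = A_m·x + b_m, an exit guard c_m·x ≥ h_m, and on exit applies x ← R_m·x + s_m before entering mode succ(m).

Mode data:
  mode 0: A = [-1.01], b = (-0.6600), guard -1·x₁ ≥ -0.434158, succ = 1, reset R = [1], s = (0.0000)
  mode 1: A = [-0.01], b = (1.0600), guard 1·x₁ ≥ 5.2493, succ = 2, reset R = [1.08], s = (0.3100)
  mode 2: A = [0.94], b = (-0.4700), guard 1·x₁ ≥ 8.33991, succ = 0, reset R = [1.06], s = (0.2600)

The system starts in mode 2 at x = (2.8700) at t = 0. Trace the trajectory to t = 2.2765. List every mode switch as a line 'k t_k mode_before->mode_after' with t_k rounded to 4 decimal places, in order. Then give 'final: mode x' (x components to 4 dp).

Mode 2: guard c·x = 8.3399 hit at Δt = 1.2727 (t = 1.2727), x⁻ = (8.3399) → reset → x⁺ = (9.1003), jump to mode 0
Mode 0: flow for 1.0038 to horizon, guard not reached → x = (2.8854)

1 1.2727 2->0
final: 0 2.8854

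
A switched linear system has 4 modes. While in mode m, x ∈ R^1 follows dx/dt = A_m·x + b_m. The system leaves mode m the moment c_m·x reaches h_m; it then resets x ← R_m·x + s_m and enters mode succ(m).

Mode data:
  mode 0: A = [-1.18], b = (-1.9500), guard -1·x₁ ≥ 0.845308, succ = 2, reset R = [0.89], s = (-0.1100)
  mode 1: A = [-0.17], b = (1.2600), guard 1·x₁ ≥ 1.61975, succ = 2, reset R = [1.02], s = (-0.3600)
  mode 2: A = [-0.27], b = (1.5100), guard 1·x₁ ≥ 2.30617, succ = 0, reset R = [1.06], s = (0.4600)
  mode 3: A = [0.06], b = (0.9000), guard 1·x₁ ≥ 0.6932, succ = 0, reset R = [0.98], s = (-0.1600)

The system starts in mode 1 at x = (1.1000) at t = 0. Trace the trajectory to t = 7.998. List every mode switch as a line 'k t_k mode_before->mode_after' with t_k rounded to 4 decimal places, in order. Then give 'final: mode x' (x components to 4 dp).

Mode 1: guard c·x = 1.6198 hit at Δt = 0.5055 (t = 0.5055), x⁻ = (1.6197) → reset → x⁺ = (1.2921), jump to mode 2
Mode 2: guard c·x = 2.3062 hit at Δt = 0.9960 (t = 1.5015), x⁻ = (2.3062) → reset → x⁺ = (2.9045), jump to mode 0
Mode 0: guard c·x = 0.8453 hit at Δt = 1.4668 (t = 2.9683), x⁻ = (-0.8453) → reset → x⁺ = (-0.8623), jump to mode 2
Mode 2: guard c·x = 2.3062 hit at Δt = 2.5002 (t = 5.4685), x⁻ = (2.3062) → reset → x⁺ = (2.9045), jump to mode 0
Mode 0: guard c·x = 0.8453 hit at Δt = 1.4668 (t = 6.9353), x⁻ = (-0.8453) → reset → x⁺ = (-0.8623), jump to mode 2
Mode 2: flow for 1.0627 to horizon, guard not reached → x = (0.7478)

1 0.5055 1->2
2 1.5015 2->0
3 2.9683 0->2
4 5.4685 2->0
5 6.9353 0->2
final: 2 0.7478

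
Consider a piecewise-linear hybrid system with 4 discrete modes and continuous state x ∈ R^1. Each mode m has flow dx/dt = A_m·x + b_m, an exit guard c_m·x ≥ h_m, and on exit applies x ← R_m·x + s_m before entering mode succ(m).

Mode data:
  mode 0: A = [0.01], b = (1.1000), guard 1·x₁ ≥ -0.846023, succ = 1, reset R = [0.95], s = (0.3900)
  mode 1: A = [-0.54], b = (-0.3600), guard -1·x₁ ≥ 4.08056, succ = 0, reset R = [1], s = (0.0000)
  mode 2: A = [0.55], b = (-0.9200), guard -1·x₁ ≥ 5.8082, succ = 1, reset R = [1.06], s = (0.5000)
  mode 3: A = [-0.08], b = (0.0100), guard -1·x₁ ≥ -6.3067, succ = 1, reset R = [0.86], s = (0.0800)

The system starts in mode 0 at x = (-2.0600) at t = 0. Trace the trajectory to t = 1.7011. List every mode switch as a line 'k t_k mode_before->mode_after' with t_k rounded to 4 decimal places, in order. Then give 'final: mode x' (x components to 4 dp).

Mode 0: guard c·x = -0.8460 hit at Δt = 1.1184 (t = 1.1184), x⁻ = (-0.8460) → reset → x⁺ = (-0.4137), jump to mode 1
Mode 1: flow for 0.5827 to horizon, guard not reached → x = (-0.4820)

1 1.1184 0->1
final: 1 -0.4820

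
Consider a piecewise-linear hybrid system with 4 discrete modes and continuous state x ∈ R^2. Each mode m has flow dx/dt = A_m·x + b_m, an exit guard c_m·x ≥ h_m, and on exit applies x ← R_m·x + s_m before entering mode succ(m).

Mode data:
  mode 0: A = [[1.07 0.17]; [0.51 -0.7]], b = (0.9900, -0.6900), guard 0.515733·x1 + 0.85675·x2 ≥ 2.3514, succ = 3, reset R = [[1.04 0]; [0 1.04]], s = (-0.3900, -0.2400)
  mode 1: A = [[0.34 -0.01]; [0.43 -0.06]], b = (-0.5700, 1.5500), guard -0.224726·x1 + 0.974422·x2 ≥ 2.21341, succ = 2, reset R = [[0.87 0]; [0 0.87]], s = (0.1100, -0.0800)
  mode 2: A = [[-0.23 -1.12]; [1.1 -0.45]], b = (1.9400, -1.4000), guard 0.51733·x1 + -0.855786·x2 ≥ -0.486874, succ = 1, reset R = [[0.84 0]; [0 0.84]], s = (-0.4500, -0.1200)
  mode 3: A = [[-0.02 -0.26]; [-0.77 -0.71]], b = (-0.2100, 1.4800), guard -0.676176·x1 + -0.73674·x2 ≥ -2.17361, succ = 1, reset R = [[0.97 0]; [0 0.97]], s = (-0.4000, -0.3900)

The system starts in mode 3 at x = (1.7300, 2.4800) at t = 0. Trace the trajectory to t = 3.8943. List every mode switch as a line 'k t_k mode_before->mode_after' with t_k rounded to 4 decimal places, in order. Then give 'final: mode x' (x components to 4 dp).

Mode 3: guard c·x = -2.1736 hit at Δt = 0.5972 (t = 0.5972), x⁻ = (1.2617, 1.7923) → reset → x⁺ = (0.8238, 1.3486), jump to mode 1
Mode 1: guard c·x = 2.2134 hit at Δt = 0.6092 (t = 1.2064), x⁻ = (0.6149, 2.4133) → reset → x⁺ = (0.6450, 2.0196), jump to mode 2
Mode 2: guard c·x = -0.4869 hit at Δt = 0.7268 (t = 1.9332), x⁻ = (0.7422, 1.0176) → reset → x⁺ = (0.1735, 0.7348), jump to mode 1
Mode 1: guard c·x = 2.2134 hit at Δt = 1.0161 (t = 2.9492), x⁻ = (-0.4642, 2.1645) → reset → x⁺ = (-0.2939, 1.8031), jump to mode 2
Mode 2: guard c·x = -0.4869 hit at Δt = 0.5624 (t = 3.5116), x⁻ = (0.0836, 0.6195) → reset → x⁺ = (-0.3797, 0.4004), jump to mode 1
Mode 1: flow for 0.3827 to horizon, guard not reached → x = (-0.6681, 0.8929)

1 0.5972 3->1
2 1.2064 1->2
3 1.9332 2->1
4 2.9492 1->2
5 3.5116 2->1
final: 1 -0.6681 0.8929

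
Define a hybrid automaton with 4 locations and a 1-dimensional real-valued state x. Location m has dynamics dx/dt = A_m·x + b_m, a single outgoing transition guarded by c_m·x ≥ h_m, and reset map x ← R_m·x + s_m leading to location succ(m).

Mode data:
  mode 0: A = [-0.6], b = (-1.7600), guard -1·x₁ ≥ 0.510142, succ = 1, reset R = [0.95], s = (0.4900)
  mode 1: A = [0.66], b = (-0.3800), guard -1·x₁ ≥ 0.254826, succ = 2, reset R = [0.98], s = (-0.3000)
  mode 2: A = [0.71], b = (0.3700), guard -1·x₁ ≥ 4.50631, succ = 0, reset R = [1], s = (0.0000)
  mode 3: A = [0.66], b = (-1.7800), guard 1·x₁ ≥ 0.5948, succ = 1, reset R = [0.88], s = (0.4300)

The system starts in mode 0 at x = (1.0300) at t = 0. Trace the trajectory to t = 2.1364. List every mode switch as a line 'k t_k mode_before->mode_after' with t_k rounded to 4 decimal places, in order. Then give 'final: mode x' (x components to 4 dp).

1 0.8200 0->1
2 1.3894 1->2
final: 2 -0.5697

Mode 0: guard c·x = 0.5101 hit at Δt = 0.8200 (t = 0.8200), x⁻ = (-0.5101) → reset → x⁺ = (0.0054), jump to mode 1
Mode 1: guard c·x = 0.2548 hit at Δt = 0.5694 (t = 1.3894), x⁻ = (-0.2548) → reset → x⁺ = (-0.5497), jump to mode 2
Mode 2: flow for 0.7470 to horizon, guard not reached → x = (-0.5697)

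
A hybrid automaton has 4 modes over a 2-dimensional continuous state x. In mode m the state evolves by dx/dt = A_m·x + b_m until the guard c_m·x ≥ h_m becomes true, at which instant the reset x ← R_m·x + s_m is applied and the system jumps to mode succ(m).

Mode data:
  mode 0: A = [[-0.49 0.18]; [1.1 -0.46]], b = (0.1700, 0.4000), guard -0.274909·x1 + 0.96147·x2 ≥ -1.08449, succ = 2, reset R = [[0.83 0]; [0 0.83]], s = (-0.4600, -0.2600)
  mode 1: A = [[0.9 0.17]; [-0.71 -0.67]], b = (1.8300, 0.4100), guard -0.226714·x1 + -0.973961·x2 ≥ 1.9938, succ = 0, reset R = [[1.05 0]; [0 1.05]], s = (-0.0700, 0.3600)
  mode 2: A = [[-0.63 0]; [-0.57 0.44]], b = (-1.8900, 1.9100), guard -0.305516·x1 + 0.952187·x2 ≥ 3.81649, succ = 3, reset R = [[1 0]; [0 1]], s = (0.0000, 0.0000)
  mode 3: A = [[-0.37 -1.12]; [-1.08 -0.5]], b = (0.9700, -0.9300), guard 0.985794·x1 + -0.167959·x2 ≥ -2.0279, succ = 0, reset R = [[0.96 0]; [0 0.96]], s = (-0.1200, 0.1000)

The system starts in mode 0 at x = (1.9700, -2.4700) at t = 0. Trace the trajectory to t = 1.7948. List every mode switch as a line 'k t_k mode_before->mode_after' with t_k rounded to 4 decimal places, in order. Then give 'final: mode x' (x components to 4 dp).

1 0.5956 0->2
final: 2 -1.2526 1.8340

Mode 0: guard c·x = -1.0845 hit at Δt = 0.5956 (t = 0.5956), x⁻ = (1.4212, -0.7216) → reset → x⁺ = (0.7196, -0.8589), jump to mode 2
Mode 2: flow for 1.1992 to horizon, guard not reached → x = (-1.2526, 1.8340)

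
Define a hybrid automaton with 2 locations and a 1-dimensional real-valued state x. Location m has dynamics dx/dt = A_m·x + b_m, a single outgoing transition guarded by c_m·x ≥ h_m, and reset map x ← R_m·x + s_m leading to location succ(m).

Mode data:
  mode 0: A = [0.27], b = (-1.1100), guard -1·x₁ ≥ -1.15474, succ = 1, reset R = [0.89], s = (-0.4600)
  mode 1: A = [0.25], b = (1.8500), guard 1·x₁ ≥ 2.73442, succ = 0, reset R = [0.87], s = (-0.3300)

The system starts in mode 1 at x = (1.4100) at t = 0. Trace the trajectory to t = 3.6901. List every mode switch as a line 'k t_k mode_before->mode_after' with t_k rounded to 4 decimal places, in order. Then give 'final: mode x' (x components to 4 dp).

Mode 1: guard c·x = 2.7344 hit at Δt = 0.5602 (t = 0.5602), x⁻ = (2.7344) → reset → x⁺ = (2.0489), jump to mode 0
Mode 0: guard c·x = -1.1547 hit at Δt = 1.3341 (t = 1.8943), x⁻ = (1.1547) → reset → x⁺ = (0.5677), jump to mode 1
Mode 1: guard c·x = 2.7344 hit at Δt = 0.9622 (t = 2.8565), x⁻ = (2.7344) → reset → x⁺ = (2.0489), jump to mode 0
Mode 0: flow for 0.8336 to horizon, guard not reached → x = (1.5284)

1 0.5602 1->0
2 1.8943 0->1
3 2.8565 1->0
final: 0 1.5284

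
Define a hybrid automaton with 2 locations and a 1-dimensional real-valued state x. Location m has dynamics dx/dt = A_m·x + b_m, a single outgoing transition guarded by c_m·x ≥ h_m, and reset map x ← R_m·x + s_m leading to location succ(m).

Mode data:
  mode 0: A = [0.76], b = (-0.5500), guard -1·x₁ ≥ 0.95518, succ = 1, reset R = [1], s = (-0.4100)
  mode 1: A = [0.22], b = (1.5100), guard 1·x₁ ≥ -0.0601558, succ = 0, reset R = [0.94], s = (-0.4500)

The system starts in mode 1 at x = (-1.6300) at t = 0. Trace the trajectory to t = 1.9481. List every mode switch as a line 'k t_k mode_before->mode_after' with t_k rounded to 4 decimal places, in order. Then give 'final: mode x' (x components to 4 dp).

Mode 1: guard c·x = -0.0602 hit at Δt = 1.1924 (t = 1.1924), x⁻ = (-0.0602) → reset → x⁺ = (-0.5065), jump to mode 0
Mode 0: guard c·x = 0.9552 hit at Δt = 0.4091 (t = 1.6015), x⁻ = (-0.9552) → reset → x⁺ = (-1.3652), jump to mode 1
Mode 1: flow for 0.3466 to horizon, guard not reached → x = (-0.9295)

1 1.1924 1->0
2 1.6015 0->1
final: 1 -0.9295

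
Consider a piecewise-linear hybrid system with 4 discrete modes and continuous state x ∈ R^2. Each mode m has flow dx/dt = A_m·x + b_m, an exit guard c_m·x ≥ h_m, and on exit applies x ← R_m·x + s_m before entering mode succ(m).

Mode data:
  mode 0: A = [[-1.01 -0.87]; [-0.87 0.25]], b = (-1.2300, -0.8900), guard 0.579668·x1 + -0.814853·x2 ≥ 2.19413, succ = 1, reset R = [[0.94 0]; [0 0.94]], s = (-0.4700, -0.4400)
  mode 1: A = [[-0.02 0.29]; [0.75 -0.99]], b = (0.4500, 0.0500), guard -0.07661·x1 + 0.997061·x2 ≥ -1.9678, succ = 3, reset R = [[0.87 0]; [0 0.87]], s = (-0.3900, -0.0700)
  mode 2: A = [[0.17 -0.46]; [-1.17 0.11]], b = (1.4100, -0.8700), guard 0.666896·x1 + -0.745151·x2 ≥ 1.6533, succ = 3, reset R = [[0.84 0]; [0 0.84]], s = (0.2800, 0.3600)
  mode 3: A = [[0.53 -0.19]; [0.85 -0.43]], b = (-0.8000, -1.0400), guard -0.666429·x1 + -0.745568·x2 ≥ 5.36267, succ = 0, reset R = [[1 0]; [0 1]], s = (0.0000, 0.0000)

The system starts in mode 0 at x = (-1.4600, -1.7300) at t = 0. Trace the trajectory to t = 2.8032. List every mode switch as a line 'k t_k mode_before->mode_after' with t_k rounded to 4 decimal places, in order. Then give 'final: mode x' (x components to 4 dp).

Mode 0: guard c·x = 2.1941 hit at Δt = 1.1707 (t = 1.1707), x⁻ = (0.0003, -2.6925) → reset → x⁺ = (-0.4697, -2.9709), jump to mode 1
Mode 1: guard c·x = -1.9678 hit at Δt = 0.4584 (t = 1.6291), x⁻ = (-0.5850, -2.0185) → reset → x⁺ = (-0.8989, -1.8261), jump to mode 3
Mode 3: flow for 1.1741 to horizon, guard not reached → x = (-2.2235, -3.2955)

1 1.1707 0->1
2 1.6291 1->3
final: 3 -2.2235 -3.2955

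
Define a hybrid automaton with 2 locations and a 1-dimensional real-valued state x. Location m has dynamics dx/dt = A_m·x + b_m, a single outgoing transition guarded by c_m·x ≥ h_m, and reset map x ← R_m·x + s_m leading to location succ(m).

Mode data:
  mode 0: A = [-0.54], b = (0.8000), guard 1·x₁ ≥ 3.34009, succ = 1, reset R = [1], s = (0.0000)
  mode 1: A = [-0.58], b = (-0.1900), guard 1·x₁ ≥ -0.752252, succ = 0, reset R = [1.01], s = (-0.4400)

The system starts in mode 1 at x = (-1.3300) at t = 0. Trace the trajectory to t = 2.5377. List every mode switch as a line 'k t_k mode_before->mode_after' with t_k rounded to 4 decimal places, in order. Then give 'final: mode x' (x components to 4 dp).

Mode 1: guard c·x = -0.7523 hit at Δt = 1.4808 (t = 1.4808), x⁻ = (-0.7523) → reset → x⁺ = (-1.1998), jump to mode 0
Mode 0: flow for 1.0569 to horizon, guard not reached → x = (-0.0337)

1 1.4808 1->0
final: 0 -0.0337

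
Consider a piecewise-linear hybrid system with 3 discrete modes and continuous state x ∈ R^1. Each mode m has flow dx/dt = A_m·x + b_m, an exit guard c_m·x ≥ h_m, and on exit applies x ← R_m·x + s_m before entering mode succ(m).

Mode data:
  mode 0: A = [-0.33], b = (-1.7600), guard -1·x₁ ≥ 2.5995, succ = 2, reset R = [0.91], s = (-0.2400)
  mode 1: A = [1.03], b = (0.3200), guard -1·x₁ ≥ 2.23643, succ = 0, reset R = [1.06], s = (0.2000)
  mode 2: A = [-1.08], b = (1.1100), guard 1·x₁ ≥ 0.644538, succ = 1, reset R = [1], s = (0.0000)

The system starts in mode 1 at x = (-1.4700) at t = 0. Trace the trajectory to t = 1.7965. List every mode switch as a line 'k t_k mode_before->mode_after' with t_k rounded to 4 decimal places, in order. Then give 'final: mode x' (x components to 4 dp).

1 0.4927 1->0
2 0.9343 0->2
final: 2 -0.4041

Mode 1: guard c·x = 2.2364 hit at Δt = 0.4927 (t = 0.4927), x⁻ = (-2.2364) → reset → x⁺ = (-2.1706), jump to mode 0
Mode 0: guard c·x = 2.5995 hit at Δt = 0.4416 (t = 0.9343), x⁻ = (-2.5995) → reset → x⁺ = (-2.6055), jump to mode 2
Mode 2: flow for 0.8622 to horizon, guard not reached → x = (-0.4041)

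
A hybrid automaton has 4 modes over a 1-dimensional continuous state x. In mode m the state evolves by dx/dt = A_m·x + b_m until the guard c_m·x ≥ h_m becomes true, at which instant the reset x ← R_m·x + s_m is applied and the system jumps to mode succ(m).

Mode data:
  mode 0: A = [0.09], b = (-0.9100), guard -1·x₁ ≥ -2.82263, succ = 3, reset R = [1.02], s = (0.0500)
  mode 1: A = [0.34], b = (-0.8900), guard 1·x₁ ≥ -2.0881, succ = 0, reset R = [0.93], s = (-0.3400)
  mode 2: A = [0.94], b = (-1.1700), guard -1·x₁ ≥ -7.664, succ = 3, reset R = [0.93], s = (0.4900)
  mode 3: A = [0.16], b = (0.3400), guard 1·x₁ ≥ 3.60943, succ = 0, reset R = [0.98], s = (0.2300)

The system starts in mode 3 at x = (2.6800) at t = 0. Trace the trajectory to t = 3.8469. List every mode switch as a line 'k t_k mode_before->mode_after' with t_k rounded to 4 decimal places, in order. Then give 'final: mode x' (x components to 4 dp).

Mode 3: guard c·x = 3.6094 hit at Δt = 1.1052 (t = 1.1052), x⁻ = (3.6094) → reset → x⁺ = (3.7672), jump to mode 0
Mode 0: guard c·x = -2.8226 hit at Δt = 1.5423 (t = 2.6475), x⁻ = (2.8226) → reset → x⁺ = (2.9291), jump to mode 3
Mode 3: guard c·x = 3.6094 hit at Δt = 0.7893 (t = 3.4368), x⁻ = (3.6094) → reset → x⁺ = (3.7672), jump to mode 0
Mode 0: flow for 0.4101 to horizon, guard not reached → x = (3.5287)

1 1.1052 3->0
2 2.6475 0->3
3 3.4368 3->0
final: 0 3.5287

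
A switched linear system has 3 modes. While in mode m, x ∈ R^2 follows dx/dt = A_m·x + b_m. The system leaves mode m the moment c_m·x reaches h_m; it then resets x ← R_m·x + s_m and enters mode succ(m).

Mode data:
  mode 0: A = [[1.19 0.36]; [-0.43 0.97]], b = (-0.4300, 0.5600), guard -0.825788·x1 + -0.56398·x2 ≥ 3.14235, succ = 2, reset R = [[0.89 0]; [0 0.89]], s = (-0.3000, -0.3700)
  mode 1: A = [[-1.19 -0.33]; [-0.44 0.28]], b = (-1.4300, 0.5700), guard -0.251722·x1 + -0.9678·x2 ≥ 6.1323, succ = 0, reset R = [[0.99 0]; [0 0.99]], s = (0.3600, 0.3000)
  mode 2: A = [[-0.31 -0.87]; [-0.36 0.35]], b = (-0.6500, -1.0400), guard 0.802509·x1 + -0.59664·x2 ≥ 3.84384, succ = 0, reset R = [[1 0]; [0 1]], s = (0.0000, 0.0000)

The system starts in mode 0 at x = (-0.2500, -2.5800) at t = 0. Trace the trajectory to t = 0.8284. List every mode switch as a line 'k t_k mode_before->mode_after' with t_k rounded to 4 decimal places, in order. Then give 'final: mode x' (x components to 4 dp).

Mode 0: guard c·x = 3.1423 hit at Δt = 0.4676 (t = 0.4676), x⁻ = (-1.3812, -3.5493) → reset → x⁺ = (-1.5293, -3.5289), jump to mode 2
Mode 2: flow for 0.3608 to horizon, guard not reached → x = (-0.4358, -4.2649)

1 0.4676 0->2
final: 2 -0.4358 -4.2649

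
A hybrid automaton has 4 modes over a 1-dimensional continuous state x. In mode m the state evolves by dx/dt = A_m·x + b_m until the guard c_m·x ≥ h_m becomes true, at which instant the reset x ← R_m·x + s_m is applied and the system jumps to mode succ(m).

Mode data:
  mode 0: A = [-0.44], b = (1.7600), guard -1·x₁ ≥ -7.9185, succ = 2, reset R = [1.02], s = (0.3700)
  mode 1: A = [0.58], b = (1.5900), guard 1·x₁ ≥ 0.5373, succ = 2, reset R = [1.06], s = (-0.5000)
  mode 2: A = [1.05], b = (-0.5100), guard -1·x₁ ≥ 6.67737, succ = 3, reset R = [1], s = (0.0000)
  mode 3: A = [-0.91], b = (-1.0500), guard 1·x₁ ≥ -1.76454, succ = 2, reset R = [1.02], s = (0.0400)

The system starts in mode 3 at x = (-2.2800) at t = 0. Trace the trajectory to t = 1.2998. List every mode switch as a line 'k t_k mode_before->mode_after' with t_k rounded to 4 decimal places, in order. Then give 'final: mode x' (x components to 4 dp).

1 0.6725 3->2
final: 2 -3.8532

Mode 3: guard c·x = -1.7645 hit at Δt = 0.6725 (t = 0.6725), x⁻ = (-1.7645) → reset → x⁺ = (-1.7598), jump to mode 2
Mode 2: flow for 0.6273 to horizon, guard not reached → x = (-3.8532)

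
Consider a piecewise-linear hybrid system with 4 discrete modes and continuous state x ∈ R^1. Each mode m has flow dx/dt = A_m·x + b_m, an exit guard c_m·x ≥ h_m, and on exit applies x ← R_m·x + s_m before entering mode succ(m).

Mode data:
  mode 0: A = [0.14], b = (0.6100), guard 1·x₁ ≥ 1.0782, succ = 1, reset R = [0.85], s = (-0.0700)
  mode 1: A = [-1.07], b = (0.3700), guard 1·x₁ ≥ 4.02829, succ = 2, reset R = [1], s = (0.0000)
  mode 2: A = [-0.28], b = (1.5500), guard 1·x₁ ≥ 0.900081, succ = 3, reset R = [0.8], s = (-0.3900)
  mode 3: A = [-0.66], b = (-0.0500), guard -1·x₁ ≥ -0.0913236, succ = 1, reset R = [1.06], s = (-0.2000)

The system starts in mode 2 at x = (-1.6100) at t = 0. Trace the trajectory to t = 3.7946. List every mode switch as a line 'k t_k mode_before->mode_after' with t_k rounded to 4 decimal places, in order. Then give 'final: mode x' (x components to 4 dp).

Mode 2: guard c·x = 0.9001 hit at Δt = 1.5455 (t = 1.5455), x⁻ = (0.9001) → reset → x⁺ = (0.3301), jump to mode 3
Mode 3: guard c·x = -0.0913 hit at Δt = 1.3446 (t = 2.8901), x⁻ = (0.0913) → reset → x⁺ = (-0.1032), jump to mode 1
Mode 1: flow for 0.9045 to horizon, guard not reached → x = (0.1752)

1 1.5455 2->3
2 2.8901 3->1
final: 1 0.1752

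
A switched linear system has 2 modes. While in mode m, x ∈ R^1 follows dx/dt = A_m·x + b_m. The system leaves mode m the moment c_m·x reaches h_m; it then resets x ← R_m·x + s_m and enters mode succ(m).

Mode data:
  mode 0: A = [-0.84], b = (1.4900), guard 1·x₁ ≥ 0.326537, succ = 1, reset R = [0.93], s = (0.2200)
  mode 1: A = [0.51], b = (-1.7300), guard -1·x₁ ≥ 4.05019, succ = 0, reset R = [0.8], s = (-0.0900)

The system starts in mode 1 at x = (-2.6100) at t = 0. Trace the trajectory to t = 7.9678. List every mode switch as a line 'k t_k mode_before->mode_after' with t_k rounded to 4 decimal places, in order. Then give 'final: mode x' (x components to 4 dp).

1 0.4217 1->0
2 1.9221 0->1
3 3.7915 1->0
4 5.2919 0->1
5 7.1613 1->0
final: 0 -0.8186

Mode 1: guard c·x = 4.0502 hit at Δt = 0.4217 (t = 0.4217), x⁻ = (-4.0502) → reset → x⁺ = (-3.3302), jump to mode 0
Mode 0: guard c·x = 0.3265 hit at Δt = 1.5004 (t = 1.9221), x⁻ = (0.3265) → reset → x⁺ = (0.5237), jump to mode 1
Mode 1: guard c·x = 4.0502 hit at Δt = 1.8694 (t = 3.7915), x⁻ = (-4.0502) → reset → x⁺ = (-3.3302), jump to mode 0
Mode 0: guard c·x = 0.3265 hit at Δt = 1.5004 (t = 5.2919), x⁻ = (0.3265) → reset → x⁺ = (0.5237), jump to mode 1
Mode 1: guard c·x = 4.0502 hit at Δt = 1.8694 (t = 7.1613), x⁻ = (-4.0502) → reset → x⁺ = (-3.3302), jump to mode 0
Mode 0: flow for 0.8065 to horizon, guard not reached → x = (-0.8186)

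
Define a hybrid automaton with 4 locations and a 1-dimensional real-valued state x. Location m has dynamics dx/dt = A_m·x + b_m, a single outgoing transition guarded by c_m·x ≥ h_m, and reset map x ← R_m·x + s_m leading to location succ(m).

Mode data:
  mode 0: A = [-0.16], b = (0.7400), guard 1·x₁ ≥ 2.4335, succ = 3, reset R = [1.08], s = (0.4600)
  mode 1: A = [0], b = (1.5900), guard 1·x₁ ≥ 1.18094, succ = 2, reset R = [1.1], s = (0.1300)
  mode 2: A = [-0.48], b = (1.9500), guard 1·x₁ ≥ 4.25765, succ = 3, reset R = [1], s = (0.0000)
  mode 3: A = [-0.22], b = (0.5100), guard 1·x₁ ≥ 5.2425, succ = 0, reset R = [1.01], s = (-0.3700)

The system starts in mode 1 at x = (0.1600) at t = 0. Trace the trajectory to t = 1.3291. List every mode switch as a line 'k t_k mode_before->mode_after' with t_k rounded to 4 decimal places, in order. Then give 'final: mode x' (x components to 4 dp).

1 0.6421 1->2
final: 2 2.1688

Mode 1: guard c·x = 1.1809 hit at Δt = 0.6421 (t = 0.6421), x⁻ = (1.1809) → reset → x⁺ = (1.4290), jump to mode 2
Mode 2: flow for 0.6870 to horizon, guard not reached → x = (2.1688)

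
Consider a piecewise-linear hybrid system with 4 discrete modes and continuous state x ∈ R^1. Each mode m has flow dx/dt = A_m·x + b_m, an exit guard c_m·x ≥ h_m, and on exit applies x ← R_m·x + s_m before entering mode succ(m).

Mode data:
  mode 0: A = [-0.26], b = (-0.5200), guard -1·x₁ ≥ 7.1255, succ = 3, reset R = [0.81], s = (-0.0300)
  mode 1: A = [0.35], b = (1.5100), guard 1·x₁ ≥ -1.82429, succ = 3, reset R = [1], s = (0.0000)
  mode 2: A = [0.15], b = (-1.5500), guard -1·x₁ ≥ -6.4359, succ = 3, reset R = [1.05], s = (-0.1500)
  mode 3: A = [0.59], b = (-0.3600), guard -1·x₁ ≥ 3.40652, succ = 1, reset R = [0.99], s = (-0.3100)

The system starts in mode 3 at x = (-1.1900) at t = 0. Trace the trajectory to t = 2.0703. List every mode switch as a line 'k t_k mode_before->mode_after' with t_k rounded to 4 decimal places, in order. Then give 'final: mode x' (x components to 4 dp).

Mode 3: guard c·x = 3.4065 hit at Δt = 1.3603 (t = 1.3603), x⁻ = (-3.4065) → reset → x⁺ = (-3.6825), jump to mode 1
Mode 1: flow for 0.7100 to horizon, guard not reached → x = (-3.5042)

1 1.3603 3->1
final: 1 -3.5042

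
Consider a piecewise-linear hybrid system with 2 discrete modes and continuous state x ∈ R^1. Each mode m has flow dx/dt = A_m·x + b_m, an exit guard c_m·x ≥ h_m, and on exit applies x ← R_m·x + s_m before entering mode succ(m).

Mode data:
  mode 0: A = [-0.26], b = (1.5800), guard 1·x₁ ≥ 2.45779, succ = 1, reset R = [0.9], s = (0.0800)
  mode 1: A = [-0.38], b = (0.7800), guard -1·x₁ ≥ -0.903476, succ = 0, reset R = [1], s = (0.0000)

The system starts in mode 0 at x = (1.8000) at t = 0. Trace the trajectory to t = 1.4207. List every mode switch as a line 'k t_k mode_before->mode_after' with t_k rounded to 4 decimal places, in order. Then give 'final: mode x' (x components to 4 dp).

1 0.6423 0->1
final: 1 2.2307

Mode 0: guard c·x = 2.4578 hit at Δt = 0.6423 (t = 0.6423), x⁻ = (2.4578) → reset → x⁺ = (2.2920), jump to mode 1
Mode 1: flow for 0.7784 to horizon, guard not reached → x = (2.2307)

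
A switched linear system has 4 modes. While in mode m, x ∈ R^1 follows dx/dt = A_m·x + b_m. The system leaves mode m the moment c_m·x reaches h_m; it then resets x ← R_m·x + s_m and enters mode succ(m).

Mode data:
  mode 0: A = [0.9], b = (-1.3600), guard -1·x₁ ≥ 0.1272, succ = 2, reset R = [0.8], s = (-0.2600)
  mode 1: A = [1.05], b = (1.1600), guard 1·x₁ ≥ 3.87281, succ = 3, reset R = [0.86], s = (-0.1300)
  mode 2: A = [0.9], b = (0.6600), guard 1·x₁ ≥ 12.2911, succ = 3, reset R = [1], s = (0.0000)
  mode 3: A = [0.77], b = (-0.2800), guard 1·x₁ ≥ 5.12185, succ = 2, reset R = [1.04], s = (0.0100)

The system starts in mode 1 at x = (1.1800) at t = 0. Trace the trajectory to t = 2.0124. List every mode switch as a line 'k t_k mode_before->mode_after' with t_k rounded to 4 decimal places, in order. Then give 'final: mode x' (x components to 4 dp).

Mode 1: guard c·x = 3.8728 hit at Δt = 0.7416 (t = 0.7416), x⁻ = (3.8728) → reset → x⁺ = (3.2006), jump to mode 3
Mode 3: guard c·x = 5.1219 hit at Δt = 0.6716 (t = 1.4132), x⁻ = (5.1218) → reset → x⁺ = (5.3367), jump to mode 2
Mode 2: flow for 0.5992 to horizon, guard not reached → x = (9.6754)

1 0.7416 1->3
2 1.4132 3->2
final: 2 9.6754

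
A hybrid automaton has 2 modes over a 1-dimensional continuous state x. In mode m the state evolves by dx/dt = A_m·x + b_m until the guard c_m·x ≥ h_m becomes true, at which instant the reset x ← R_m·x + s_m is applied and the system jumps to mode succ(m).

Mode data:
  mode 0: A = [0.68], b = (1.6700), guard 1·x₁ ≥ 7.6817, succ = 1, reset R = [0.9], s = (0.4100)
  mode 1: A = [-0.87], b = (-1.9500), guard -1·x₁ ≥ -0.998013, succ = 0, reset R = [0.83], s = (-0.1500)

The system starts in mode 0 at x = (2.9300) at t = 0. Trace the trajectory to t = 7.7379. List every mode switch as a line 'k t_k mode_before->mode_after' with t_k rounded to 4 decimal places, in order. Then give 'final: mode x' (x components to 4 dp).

1 0.9301 0->1
2 2.1746 1->0
3 3.9009 0->1
4 5.1454 1->0
5 6.8716 0->1
final: 1 2.2603

Mode 0: guard c·x = 7.6817 hit at Δt = 0.9301 (t = 0.9301), x⁻ = (7.6817) → reset → x⁺ = (7.3235), jump to mode 1
Mode 1: guard c·x = -0.9980 hit at Δt = 1.2445 (t = 2.1746), x⁻ = (0.9980) → reset → x⁺ = (0.6784), jump to mode 0
Mode 0: guard c·x = 7.6817 hit at Δt = 1.7263 (t = 3.9009), x⁻ = (7.6817) → reset → x⁺ = (7.3235), jump to mode 1
Mode 1: guard c·x = -0.9980 hit at Δt = 1.2445 (t = 5.1454), x⁻ = (0.9980) → reset → x⁺ = (0.6784), jump to mode 0
Mode 0: guard c·x = 7.6817 hit at Δt = 1.7263 (t = 6.8716), x⁻ = (7.6817) → reset → x⁺ = (7.3235), jump to mode 1
Mode 1: flow for 0.8663 to horizon, guard not reached → x = (2.2603)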